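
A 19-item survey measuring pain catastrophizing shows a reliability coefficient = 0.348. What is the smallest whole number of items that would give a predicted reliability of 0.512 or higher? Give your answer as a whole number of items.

Spearman-Brown solved for the length factor n:
n = r*(1 − r) / [ r (1 − r*) ]
n = 0.512 × (1 − 0.348) / [ 0.348 × (1 − 0.512) ]
n = 0.333824 / 0.169824 ≈ 1.9657
Items needed = n × 19 = 1.9657 × 19 ≈ 37.35 → round up to 38

38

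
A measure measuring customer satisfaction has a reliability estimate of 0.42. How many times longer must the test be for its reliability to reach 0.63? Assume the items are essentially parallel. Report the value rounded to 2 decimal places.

n = 0.63 × (1 − 0.42) / [ 0.42 × (1 − 0.63) ]
  = 0.3654 / 0.1554 = 2.3514

2.35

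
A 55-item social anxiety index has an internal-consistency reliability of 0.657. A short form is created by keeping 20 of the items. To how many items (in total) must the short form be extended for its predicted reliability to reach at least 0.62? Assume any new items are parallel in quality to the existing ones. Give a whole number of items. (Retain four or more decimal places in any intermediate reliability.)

47

First, r for the 20-item form: n = 20/55 = 0.3636, so r_20 = 0.3636·0.657/(1 + (0.3636 − 1)·0.657) = 0.4105
Then solve for n' with r_old = 0.4105, r_target = 0.62: n' = 0.62(1 − 0.4105)/[0.4105(1 − 0.62)] = 2.3430
Items = 2.3430 × 20 ≈ 46.86 → 47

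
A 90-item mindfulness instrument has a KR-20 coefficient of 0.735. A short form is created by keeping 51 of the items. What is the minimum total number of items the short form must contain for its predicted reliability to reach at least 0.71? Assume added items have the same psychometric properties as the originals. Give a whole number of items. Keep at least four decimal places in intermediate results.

80

First, r for the 51-item form: n = 51/90 = 0.5667, so r_51 = 0.5667·0.735/(1 + (0.5667 − 1)·0.735) = 0.6112
Then solve for n' with r_old = 0.6112, r_target = 0.71: n' = 0.71(1 − 0.6112)/[0.6112(1 − 0.71)] = 1.5574
Items = 1.5574 × 51 ≈ 79.43 → 80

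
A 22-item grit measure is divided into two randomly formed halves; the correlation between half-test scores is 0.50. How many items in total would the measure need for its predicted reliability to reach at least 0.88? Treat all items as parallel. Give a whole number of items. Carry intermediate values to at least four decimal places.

r_full = 2(0.50)/(1 + 0.50) = 0.6667
n = r_tgt(1 − r_full) / [r_full(1 − r_tgt)] = 0.88 × 0.3333 / (0.6667 × 0.12) ≈ 3.6661
Required items = 3.6661 × 22 = 80.65, so 81 items.

81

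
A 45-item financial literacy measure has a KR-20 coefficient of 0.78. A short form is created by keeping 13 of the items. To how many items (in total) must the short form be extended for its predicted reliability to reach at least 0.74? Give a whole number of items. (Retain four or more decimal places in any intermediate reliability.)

First, r for the 13-item form: n = 13/45 = 0.2889, so r_13 = 0.2889·0.78/(1 + (0.2889 − 1)·0.78) = 0.5060
Then solve for n' with r_old = 0.5060, r_target = 0.74: n' = 0.74(1 − 0.5060)/[0.5060(1 − 0.74)] = 2.7787
Total items = 2.7787 × 13 = 36.12, rounded up to 37.

37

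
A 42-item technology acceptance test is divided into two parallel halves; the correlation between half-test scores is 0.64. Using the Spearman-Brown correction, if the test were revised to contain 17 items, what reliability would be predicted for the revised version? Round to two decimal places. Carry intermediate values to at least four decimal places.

Full-test reliability from the split-half r: r_full = 2(0.64)/(1 + 0.64) = 0.7805
Length factor from 42 to 17 items: n = 17/42 = 0.4048
r_new = n·r_full / (1 + (n − 1)·r_full) = 0.3159 / 0.5354 ≈ 0.5900

0.59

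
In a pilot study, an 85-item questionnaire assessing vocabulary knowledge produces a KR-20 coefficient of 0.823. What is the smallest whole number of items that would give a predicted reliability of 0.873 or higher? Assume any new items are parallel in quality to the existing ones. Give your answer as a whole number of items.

n = [0.873 × 0.177] / [0.823 × 0.127]
  = 0.154521 / 0.104521 = 1.4784
Items needed = n × 85 = 1.4784 × 85 ≈ 125.66 → round up to 126

126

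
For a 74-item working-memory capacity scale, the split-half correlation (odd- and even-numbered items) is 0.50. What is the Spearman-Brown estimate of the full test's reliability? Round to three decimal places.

0.667

Each half is half the length of the full test, so the full test is n = 2 times a half.
r_full = 2r_hh / (1 + r_hh) = 2 × 0.50 / (1 + 0.50)
       = 1.0000 / 1.5000 = 0.6667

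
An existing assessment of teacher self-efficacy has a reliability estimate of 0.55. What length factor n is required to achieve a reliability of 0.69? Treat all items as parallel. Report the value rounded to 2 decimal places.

1.82

n = 0.69 × (1 − 0.55) / [ 0.55 × (1 − 0.69) ]
n = 0.3105 / 0.1705 ≈ 1.8211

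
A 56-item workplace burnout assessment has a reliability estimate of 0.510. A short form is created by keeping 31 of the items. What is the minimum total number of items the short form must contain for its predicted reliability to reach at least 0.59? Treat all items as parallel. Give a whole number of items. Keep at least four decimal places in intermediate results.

78

First, r for the 31-item form: n = 31/56 = 0.5536, so r_31 = 0.5536·0.510/(1 + (0.5536 − 1)·0.510) = 0.3656
Then solve for n' with r_old = 0.3656, r_target = 0.59: n' = 0.59(1 − 0.3656)/[0.3656(1 − 0.59)] = 2.4970
Total items = 2.4970 × 31 = 77.41, rounded up to 78.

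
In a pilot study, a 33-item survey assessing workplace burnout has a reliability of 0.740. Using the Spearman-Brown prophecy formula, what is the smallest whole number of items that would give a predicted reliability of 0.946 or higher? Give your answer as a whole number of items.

204

Spearman-Brown solved for the length factor n:
n = r*(1 − r) / [ r (1 − r*) ]
n = 0.946 × (1 − 0.740) / [ 0.740 × (1 − 0.946) ]
n = 0.245960 / 0.039960 ≈ 6.1552
So the test needs 6.1552 × 33 ≈ 203.12 items; rounding up, 204.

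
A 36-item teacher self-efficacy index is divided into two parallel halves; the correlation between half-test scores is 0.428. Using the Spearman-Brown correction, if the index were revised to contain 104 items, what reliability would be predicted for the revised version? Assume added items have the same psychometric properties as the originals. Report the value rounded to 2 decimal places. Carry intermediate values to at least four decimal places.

0.81

First correct the split-half correlation to full-test reliability: r_full = 2 × 0.428 / (1 + 0.428) ≈ 0.5994
Length factor from 36 to 104 items: n = 104/36 = 2.8889
r_new = n·r_full / (1 + (n − 1)·r_full) = 1.7316 / 2.1322 ≈ 0.8121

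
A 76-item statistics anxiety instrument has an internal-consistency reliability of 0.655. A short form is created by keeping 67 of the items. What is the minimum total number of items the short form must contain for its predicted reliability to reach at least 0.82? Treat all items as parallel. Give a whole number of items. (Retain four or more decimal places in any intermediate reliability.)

183

Short-form reliability: n = 67/76 = 0.8816; r_67 = n·r/(1+(n−1)r) ≈ 0.6260
Then solve for n' with r_old = 0.6260, r_target = 0.82: n' = 0.82(1 − 0.6260)/[0.6260(1 − 0.82)] = 2.7217
Items = 2.7217 × 67 ≈ 182.35 → 183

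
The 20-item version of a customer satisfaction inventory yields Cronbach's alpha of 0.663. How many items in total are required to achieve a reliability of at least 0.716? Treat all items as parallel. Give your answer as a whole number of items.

26

Spearman-Brown solved for the length factor n:
n = r*(1 − r) / [ r (1 − r*) ]
n = [0.716 × 0.337] / [0.663 × 0.284]
  = 0.241292 / 0.188292 = 1.2815
So the test needs 1.2815 × 20 ≈ 25.63 items; rounding up, 26.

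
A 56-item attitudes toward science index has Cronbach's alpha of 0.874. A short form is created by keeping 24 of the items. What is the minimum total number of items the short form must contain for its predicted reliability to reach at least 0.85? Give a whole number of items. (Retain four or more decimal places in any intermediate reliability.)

46

Short-form reliability: n = 24/56 = 0.4286; r_24 = n·r/(1+(n−1)r) ≈ 0.7483
Then solve for n' with r_old = 0.7483, r_target = 0.85: n' = 0.85(1 − 0.7483)/[0.7483(1 − 0.85)] = 1.9061
Total items = 1.9061 × 24 = 45.75, rounded up to 46.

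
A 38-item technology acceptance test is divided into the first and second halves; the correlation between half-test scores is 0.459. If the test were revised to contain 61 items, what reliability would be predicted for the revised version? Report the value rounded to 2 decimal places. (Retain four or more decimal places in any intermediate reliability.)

0.73

Spearman-Brown correction (n = 2): r_full = 2·0.459/(1 + 0.459) = 0.6292
Length factor from 38 to 61 items: n = 61/38 = 1.6053
r_new = n·r_full / (1 + (n − 1)·r_full) = 1.0101 / 1.3809 ≈ 0.7315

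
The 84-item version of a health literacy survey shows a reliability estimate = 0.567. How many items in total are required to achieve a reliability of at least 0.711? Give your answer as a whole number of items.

158

Spearman-Brown solved for the length factor n:
n = r*(1 − r) / [ r (1 − r*) ]
n = [0.711 × 0.433] / [0.567 × 0.289]
n = 0.307863 / 0.163863 ≈ 1.8788
Items needed = n × 84 = 1.8788 × 84 ≈ 157.82 → round up to 158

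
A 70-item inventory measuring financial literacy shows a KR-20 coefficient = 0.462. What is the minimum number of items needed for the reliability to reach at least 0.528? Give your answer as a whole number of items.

92

n = 0.528(1 − 0.462) / [0.462(1 − 0.528)]
  = 0.284064 / 0.218064 = 1.3027
So the test needs 1.3027 × 70 ≈ 91.19 items; rounding up, 92.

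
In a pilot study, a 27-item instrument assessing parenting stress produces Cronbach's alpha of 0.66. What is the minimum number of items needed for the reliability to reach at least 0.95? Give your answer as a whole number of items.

265

n = 0.95(1 − 0.66) / [0.66(1 − 0.95)]
  = 0.3230 / 0.0330 = 9.7879
Items needed = n × 27 = 9.7879 × 27 ≈ 264.27 → round up to 265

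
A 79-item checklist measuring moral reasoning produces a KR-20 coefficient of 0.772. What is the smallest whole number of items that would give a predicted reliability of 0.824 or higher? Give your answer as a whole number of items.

110

Spearman-Brown solved for the length factor n:
n = r*(1 − r) / [ r (1 − r*) ]
n = 0.824(1 − 0.772) / [0.772(1 − 0.824)]
n = 0.187872 / 0.135872 ≈ 1.3827
Items needed = n × 79 = 1.3827 × 79 ≈ 109.23 → round up to 110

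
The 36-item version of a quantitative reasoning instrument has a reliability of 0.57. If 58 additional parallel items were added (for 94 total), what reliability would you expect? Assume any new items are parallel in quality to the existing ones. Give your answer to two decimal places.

The new length is 94/36 = 2.6111 times the old.
r_new = 2.6111·0.57 / [1 + (2.6111 − 1)·0.57]
     = 1.4883 / 1.9183 = 0.7758

0.78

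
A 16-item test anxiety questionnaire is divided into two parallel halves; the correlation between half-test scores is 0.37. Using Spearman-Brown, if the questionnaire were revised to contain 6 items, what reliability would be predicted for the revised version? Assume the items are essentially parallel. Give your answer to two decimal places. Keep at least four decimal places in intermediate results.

First correct the split-half correlation to full-test reliability: r_full = 2 × 0.37 / (1 + 0.37) ≈ 0.5401
Length factor from 16 to 6 items: n = 6/16 = 0.3750
r_new = n·r_full / (1 + (n − 1)·r_full) = 0.2025 / 0.6624 ≈ 0.3057

0.31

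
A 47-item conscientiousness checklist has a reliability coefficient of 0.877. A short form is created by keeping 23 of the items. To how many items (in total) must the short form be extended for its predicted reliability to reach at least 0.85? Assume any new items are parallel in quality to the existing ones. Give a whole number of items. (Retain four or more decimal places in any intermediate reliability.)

38

Short-form reliability: n = 23/47 = 0.4894; r_23 = n·r/(1+(n−1)r) ≈ 0.7773
Length factor from the short form to reach 0.85: n' = 0.85(1 − 0.7773) / [0.7773(1 − 0.85)] ≈ 1.6235
Total items = 1.6235 × 23 = 37.34, rounded up to 38.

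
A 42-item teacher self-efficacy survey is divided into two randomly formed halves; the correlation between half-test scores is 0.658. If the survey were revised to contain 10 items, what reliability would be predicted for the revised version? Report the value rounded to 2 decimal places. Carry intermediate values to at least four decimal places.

0.48

First correct the split-half correlation to full-test reliability: r_full = 2 × 0.658 / (1 + 0.658) ≈ 0.7937
Then adjust to 10 items: n = 10/42 = 0.2381
r_new = n·r_full / (1 + (n − 1)·r_full) = 0.1890 / 0.3953 ≈ 0.4781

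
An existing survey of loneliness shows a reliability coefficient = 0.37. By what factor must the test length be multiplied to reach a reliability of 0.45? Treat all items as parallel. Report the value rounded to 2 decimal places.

Invert Spearman-Brown to solve for n:
n = r*(1 − r) / [ r (1 − r*) ]
n = 0.45(1 − 0.37) / [0.37(1 − 0.45)]
  = 0.2835 / 0.2035 = 1.3931

1.39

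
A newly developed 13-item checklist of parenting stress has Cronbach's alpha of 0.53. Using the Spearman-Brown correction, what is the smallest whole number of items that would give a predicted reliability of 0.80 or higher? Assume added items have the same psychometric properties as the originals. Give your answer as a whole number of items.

Spearman-Brown solved for the length factor n:
n = r*(1 − r) / [ r (1 − r*) ]
n = 0.80(1 − 0.53) / [0.53(1 − 0.80)]
  = 0.3760 / 0.1060 = 3.5472
3.5472 × 13 = 46.11 → 47 items

47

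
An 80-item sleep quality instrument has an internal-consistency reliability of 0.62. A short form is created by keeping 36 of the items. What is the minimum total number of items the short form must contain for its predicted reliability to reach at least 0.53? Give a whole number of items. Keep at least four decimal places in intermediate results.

56

Short-form reliability: n = 36/80 = 0.4500; r_36 = n·r/(1+(n−1)r) ≈ 0.4234
Length factor from the short form to reach 0.53: n' = 0.53(1 − 0.4234) / [0.4234(1 − 0.53)] ≈ 1.5357
Total items = 1.5357 × 36 = 55.29, rounded up to 56.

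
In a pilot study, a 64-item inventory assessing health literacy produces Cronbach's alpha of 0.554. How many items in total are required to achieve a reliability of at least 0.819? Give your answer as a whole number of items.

234

n = [0.819 × 0.446] / [0.554 × 0.181]
n = 0.365274 / 0.100274 ≈ 3.6428
Items needed = n × 64 = 3.6428 × 64 ≈ 233.14 → round up to 234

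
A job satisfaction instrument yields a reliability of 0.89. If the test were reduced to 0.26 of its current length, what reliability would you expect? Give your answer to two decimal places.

r_new = (0.26 × 0.89) / (1 + (0.26 − 1) × 0.89)
     = 0.2314 / 0.3414 = 0.6778

0.68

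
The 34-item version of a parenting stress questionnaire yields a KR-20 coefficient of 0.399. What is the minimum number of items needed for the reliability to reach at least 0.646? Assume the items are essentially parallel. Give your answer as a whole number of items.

n = 0.646(1 − 0.399) / [0.399(1 − 0.646)]
  = 0.388246 / 0.141246 = 2.7487
So the test needs 2.7487 × 34 ≈ 93.46 items; rounding up, 94.

94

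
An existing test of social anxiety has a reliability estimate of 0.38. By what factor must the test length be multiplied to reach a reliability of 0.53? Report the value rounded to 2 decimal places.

1.84

n = [0.53 × 0.62] / [0.38 × 0.47]
n = 0.3286 / 0.1786 ≈ 1.8399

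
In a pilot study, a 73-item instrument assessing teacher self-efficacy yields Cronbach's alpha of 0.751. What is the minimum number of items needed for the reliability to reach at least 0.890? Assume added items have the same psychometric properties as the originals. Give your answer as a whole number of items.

196

n = 0.890 × (1 − 0.751) / [ 0.751 × (1 − 0.890) ]
  = 0.221610 / 0.082610 = 2.6826
2.6826 × 73 = 195.83 → 196 items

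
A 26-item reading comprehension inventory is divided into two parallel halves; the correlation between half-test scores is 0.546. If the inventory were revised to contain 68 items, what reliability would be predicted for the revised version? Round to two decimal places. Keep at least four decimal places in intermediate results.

Full-test reliability from the split-half r: r_full = 2(0.546)/(1 + 0.546) = 0.7063
Length factor from 26 to 68 items: n = 68/26 = 2.6154
r_new = n·r_full / (1 + (n − 1)·r_full) = 1.8473 / 2.1410 ≈ 0.8628

0.86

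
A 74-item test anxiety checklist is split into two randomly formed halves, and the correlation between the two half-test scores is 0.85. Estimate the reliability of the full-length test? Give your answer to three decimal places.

Each half is half the length of the full test, so the full test is n = 2 times a half.
r_full = 2r_hh / (1 + r_hh) = 2 × 0.85 / (1 + 0.85)
r_full = 1.7000 / 1.8500 ≈ 0.9189

0.919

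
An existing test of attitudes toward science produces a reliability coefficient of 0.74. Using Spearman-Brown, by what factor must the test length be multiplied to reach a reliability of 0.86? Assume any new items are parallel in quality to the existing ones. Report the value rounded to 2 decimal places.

n = [0.86 × 0.26] / [0.74 × 0.14]
  = 0.2236 / 0.1036 = 2.1583

2.16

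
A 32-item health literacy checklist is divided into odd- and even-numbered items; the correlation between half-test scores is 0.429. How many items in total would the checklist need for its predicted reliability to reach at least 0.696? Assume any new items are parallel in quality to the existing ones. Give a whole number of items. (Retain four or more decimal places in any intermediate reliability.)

49

r_full = 2(0.429)/(1 + 0.429) = 0.6004
Solve Spearman-Brown for n: n = 0.696(1 − 0.6004) / [0.6004(1 − 0.696)] = 1.5238
Required items = 1.5238 × 32 = 48.76, so 49 items.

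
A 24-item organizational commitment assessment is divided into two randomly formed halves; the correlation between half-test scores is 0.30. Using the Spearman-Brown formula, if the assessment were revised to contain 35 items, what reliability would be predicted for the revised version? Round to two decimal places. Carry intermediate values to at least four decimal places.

0.56

First correct the split-half correlation to full-test reliability: r_full = 2 × 0.30 / (1 + 0.30) ≈ 0.4615
Then adjust to 35 items: n = 35/24 = 1.4583
r_new = n·r_full / (1 + (n − 1)·r_full) = 0.6730 / 1.2115 ≈ 0.5555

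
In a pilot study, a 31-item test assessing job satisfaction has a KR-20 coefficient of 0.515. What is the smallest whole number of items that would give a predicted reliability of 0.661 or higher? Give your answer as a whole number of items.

57

n = 0.661 × (1 − 0.515) / [ 0.515 × (1 − 0.661) ]
  = 0.320585 / 0.174585 = 1.8363
Items needed = n × 31 = 1.8363 × 31 ≈ 56.93 → round up to 57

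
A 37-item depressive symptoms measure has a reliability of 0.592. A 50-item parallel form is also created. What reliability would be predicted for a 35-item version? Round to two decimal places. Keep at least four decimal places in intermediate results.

The 50-item form is not needed; work directly from the 37-item form with n = 35/37 = 0.9459.
r_{35} = n·r / (1 + (n − 1)·r) = 0.5600 / 0.9680 ≈ 0.5785

0.58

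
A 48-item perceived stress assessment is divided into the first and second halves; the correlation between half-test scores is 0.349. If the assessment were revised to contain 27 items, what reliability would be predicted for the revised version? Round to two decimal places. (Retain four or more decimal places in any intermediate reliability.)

0.38

First correct the split-half correlation to full-test reliability: r_full = 2 × 0.349 / (1 + 0.349) ≈ 0.5174
Then adjust to 27 items: n = 27/48 = 0.5625
r_new = n·r_full / (1 + (n − 1)·r_full) = 0.2910 / 0.7736 ≈ 0.3762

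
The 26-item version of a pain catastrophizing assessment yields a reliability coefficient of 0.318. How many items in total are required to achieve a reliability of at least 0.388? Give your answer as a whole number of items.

36

Invert Spearman-Brown to solve for n:
n = r*(1 − r) / [ r (1 − r*) ]
n = [0.388 × 0.682] / [0.318 × 0.612]
  = 0.264616 / 0.194616 = 1.3597
1.3597 × 26 = 35.35 → 36 items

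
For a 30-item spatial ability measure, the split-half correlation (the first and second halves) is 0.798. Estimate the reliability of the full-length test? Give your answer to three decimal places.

0.888

r_full = 2r_hh / (1 + r_hh) = 2 × 0.798 / (1 + 0.798)
r_full = 1.5960 / 1.7980 ≈ 0.8877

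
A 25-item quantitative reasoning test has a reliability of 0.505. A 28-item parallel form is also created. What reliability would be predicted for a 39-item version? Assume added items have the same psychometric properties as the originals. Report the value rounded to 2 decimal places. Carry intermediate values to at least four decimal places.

The 28-item form is not needed; work directly from the 25-item form with n = 39/25 = 1.5600.
r_{39} = n·r / (1 + (n − 1)·r) = 0.7878 / 1.2828 ≈ 0.6141

0.61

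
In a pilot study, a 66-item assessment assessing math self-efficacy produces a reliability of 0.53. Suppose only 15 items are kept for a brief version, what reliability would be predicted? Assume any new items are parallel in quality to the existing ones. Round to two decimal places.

The new length is 15/66 = 0.2273 times the old.
Apply the Spearman-Brown prophecy formula, r' = nr / [1 + (n − 1)r]:
r_new = 0.2273·0.53 / [1 + (0.2273 − 1)·0.53]
     = 0.1205 / 0.5905 = 0.2041

0.20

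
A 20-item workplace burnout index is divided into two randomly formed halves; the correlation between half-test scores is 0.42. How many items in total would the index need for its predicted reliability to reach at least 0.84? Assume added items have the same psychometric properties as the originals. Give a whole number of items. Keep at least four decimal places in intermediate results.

73

r_full = 2(0.42)/(1 + 0.42) = 0.5915
Solve Spearman-Brown for n: n = 0.84(1 − 0.5915) / [0.5915(1 − 0.84)] = 3.6257
Items = 3.6257 × 20 ≈ 72.51 → 73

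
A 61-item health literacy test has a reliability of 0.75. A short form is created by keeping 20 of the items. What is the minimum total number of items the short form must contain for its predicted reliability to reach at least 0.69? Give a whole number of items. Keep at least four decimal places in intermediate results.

46

Short-form reliability: n = 20/61 = 0.3279; r_20 = n·r/(1+(n−1)r) ≈ 0.4959
Length factor from the short form to reach 0.69: n' = 0.69(1 − 0.4959) / [0.4959(1 − 0.69)] ≈ 2.2626
Items = 2.2626 × 20 ≈ 45.25 → 46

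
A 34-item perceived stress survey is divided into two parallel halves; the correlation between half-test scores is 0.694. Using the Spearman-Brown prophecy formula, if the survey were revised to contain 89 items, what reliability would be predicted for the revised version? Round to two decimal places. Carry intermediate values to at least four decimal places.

First correct the split-half correlation to full-test reliability: r_full = 2 × 0.694 / (1 + 0.694) ≈ 0.8194
Length factor from 34 to 89 items: n = 89/34 = 2.6176
r_new = n·r_full / (1 + (n − 1)·r_full) = 2.1449 / 2.3255 ≈ 0.9223

0.92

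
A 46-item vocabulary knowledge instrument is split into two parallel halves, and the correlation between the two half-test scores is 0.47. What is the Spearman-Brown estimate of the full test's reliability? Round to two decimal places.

Each half is half the length of the full test, so the full test is n = 2 times a half.
r_full = 2(0.47) / (1 + 0.47)
r_full = 0.9400 / 1.4700 ≈ 0.6395

0.64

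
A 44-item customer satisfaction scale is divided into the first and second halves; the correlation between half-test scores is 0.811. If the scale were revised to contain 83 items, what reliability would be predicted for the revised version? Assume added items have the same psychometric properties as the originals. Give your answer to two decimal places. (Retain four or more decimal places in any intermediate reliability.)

First correct the split-half correlation to full-test reliability: r_full = 2 × 0.811 / (1 + 0.811) ≈ 0.8956
Then adjust to 83 items: n = 83/44 = 1.8864
r_new = n·r_full / (1 + (n − 1)·r_full) = 1.6895 / 1.7939 ≈ 0.9418

0.94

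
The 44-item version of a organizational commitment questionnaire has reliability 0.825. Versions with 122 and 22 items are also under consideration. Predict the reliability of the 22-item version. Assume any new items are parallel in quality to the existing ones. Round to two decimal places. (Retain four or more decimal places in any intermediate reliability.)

0.70

The 122-item form is not needed; work directly from the 44-item form with n = 22/44 = 0.5000.
r_{22} = n·r / (1 + (n − 1)·r) = 0.4125 / 0.5875 ≈ 0.7021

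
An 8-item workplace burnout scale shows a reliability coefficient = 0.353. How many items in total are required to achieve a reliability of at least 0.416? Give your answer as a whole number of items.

n = 0.416 × (1 − 0.353) / [ 0.353 × (1 − 0.416) ]
  = 0.269152 / 0.206152 = 1.3056
1.3056 × 8 = 10.44 → 11 items

11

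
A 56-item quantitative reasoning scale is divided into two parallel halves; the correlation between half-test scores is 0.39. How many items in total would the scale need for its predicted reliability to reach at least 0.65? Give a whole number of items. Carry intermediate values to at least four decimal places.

82

Corrected full-test reliability: r_full = 2 × 0.39 / (1 + 0.39) ≈ 0.5612
n = r_tgt(1 − r_full) / [r_full(1 − r_tgt)] = 0.65 × 0.4388 / (0.5612 × 0.35) ≈ 1.4521
Items = 1.4521 × 56 ≈ 81.32 → 82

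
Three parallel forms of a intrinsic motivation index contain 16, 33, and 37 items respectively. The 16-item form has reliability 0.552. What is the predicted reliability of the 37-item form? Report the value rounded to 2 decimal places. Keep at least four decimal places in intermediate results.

Only the ratio of lengths matters: n = 37/16 = 2.3125
r_{37} = n·r / (1 + (n − 1)·r) = 1.2765 / 1.7245 ≈ 0.7402

0.74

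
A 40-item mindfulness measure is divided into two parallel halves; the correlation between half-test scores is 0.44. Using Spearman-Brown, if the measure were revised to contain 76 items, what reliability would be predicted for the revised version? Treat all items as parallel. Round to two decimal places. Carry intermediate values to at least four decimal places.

First correct the split-half correlation to full-test reliability: r_full = 2 × 0.44 / (1 + 0.44) ≈ 0.6111
Then adjust to 76 items: n = 76/40 = 1.9000
r_new = n·r_full / (1 + (n − 1)·r_full) = 1.1611 / 1.5500 ≈ 0.7491

0.75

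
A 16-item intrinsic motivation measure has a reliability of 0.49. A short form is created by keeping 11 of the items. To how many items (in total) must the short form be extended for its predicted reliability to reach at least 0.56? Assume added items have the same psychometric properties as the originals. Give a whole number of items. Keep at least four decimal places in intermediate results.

First, r for the 11-item form: n = 11/16 = 0.6875, so r_11 = 0.6875·0.49/(1 + (0.6875 − 1)·0.49) = 0.3978
Then solve for n' with r_old = 0.3978, r_target = 0.56: n' = 0.56(1 − 0.3978)/[0.3978(1 − 0.56)] = 1.9267
Items = 1.9267 × 11 ≈ 21.19 → 22

22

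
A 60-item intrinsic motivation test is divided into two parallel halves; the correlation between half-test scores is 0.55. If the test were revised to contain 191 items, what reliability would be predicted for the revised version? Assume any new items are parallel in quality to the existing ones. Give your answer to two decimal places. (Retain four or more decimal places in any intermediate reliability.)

0.89

Full-test reliability from the split-half r: r_full = 2(0.55)/(1 + 0.55) = 0.7097
Then adjust to 191 items: n = 191/60 = 3.1833
r_new = n·r_full / (1 + (n − 1)·r_full) = 2.2592 / 2.5495 ≈ 0.8861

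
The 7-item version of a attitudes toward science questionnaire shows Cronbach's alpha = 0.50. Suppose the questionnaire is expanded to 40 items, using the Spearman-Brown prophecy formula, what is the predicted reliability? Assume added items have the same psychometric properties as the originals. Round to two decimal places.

n = 40/7 = 5.7143
By Spearman-Brown, r_new = n r / (1 + (n − 1) r).
r_new = 5.7143·0.50 / [1 + (5.7143 − 1)·0.50]
r_new = 2.8571 / 3.3571 ≈ 0.8511

0.85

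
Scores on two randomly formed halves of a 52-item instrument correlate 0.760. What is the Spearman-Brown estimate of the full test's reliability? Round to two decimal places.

0.86

r_full = 2r_hh / (1 + r_hh) = 2 × 0.760 / (1 + 0.760)
r_full = 1.5200 / 1.7600 ≈ 0.8636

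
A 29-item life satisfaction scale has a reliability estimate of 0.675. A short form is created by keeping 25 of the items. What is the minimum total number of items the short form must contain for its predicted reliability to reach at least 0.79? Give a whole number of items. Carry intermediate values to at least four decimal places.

First, r for the 25-item form: n = 25/29 = 0.8621, so r_25 = 0.8621·0.675/(1 + (0.8621 − 1)·0.675) = 0.6416
Length factor from the short form to reach 0.79: n' = 0.79(1 − 0.6416) / [0.6416(1 − 0.79)] ≈ 2.1014
Items = 2.1014 × 25 ≈ 52.53 → 53

53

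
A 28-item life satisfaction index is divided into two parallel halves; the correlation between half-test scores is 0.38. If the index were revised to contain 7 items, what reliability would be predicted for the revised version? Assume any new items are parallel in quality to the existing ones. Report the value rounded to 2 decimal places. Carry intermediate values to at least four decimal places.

Full-test reliability from the split-half r: r_full = 2(0.38)/(1 + 0.38) = 0.5507
Length factor from 28 to 7 items: n = 7/28 = 0.2500
r_new = n·r_full / (1 + (n − 1)·r_full) = 0.1377 / 0.5870 ≈ 0.2346

0.23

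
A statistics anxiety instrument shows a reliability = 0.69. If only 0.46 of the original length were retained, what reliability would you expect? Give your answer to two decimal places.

Spearman-Brown: r_new = n·r / (1 + (n − 1)·r)
r_new = (0.46 × 0.69) / (1 + (0.46 − 1) × 0.69)
     = 0.3174 / 0.6274 = 0.5059

0.51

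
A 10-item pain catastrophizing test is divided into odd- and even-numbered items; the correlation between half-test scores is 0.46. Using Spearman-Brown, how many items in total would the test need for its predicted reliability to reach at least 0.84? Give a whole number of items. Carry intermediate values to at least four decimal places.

Corrected full-test reliability: r_full = 2 × 0.46 / (1 + 0.46) ≈ 0.6301
Solve Spearman-Brown for n: n = 0.84(1 − 0.6301) / [0.6301(1 − 0.84)] = 3.0820
Required items = 3.0820 × 10 = 30.82, so 31 items.

31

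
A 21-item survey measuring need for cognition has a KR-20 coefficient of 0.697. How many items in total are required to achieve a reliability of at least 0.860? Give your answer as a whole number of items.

57

n = [0.860 × 0.303] / [0.697 × 0.140]
n = 0.260580 / 0.097580 ≈ 2.6704
Items needed = n × 21 = 2.6704 × 21 ≈ 56.08 → round up to 57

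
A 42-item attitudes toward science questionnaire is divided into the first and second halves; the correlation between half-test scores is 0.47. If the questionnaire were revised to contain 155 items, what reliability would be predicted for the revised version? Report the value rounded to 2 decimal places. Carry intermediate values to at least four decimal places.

0.87

First correct the split-half correlation to full-test reliability: r_full = 2 × 0.47 / (1 + 0.47) ≈ 0.6395
Length factor from 42 to 155 items: n = 155/42 = 3.6905
r_new = n·r_full / (1 + (n − 1)·r_full) = 2.3601 / 2.7206 ≈ 0.8675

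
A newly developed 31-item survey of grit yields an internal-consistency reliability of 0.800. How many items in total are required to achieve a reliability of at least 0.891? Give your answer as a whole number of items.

Spearman-Brown solved for the length factor n:
n = r*(1 − r) / [ r (1 − r*) ]
n = 0.891 × (1 − 0.800) / [ 0.800 × (1 − 0.891) ]
n = 0.178200 / 0.087200 ≈ 2.0436
Items needed = n × 31 = 2.0436 × 31 ≈ 63.35 → round up to 64

64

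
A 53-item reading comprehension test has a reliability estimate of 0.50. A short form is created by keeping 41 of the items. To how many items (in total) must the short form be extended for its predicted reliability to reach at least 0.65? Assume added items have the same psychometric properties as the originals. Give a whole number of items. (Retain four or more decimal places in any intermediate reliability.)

Short-form reliability: n = 41/53 = 0.7736; r_41 = n·r/(1+(n−1)r) ≈ 0.4362
Length factor from the short form to reach 0.65: n' = 0.65(1 − 0.4362) / [0.4362(1 − 0.65)] ≈ 2.4004
Items = 2.4004 × 41 ≈ 98.42 → 99

99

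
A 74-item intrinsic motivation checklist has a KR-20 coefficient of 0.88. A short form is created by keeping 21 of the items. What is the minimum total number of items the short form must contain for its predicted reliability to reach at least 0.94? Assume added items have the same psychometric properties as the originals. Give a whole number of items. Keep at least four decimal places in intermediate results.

159

First, r for the 21-item form: n = 21/74 = 0.2838, so r_21 = 0.2838·0.88/(1 + (0.2838 − 1)·0.88) = 0.6755
Then solve for n' with r_old = 0.6755, r_target = 0.94: n' = 0.94(1 − 0.6755)/[0.6755(1 − 0.94)] = 7.5260
Total items = 7.5260 × 21 = 158.05, rounded up to 159.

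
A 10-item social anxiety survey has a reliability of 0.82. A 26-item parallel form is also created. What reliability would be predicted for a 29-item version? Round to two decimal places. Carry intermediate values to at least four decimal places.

0.93

Only the ratio of lengths matters: n = 29/10 = 2.9000
r_{29} = n·r / (1 + (n − 1)·r) = 2.3780 / 2.5580 ≈ 0.9296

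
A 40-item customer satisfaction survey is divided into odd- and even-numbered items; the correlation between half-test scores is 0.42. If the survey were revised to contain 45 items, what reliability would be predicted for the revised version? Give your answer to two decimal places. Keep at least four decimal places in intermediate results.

Full-test reliability from the split-half r: r_full = 2(0.42)/(1 + 0.42) = 0.5915
Then adjust to 45 items: n = 45/40 = 1.1250
r_new = n·r_full / (1 + (n − 1)·r_full) = 0.6654 / 1.0739 ≈ 0.6196

0.62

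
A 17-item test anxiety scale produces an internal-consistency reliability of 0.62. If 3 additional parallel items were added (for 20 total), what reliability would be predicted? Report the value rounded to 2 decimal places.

0.66

n = 20/17 = 1.1765
Spearman-Brown: r_new = n·r / (1 + (n − 1)·r)
r_new = (1.1765 × 0.62) / (1 + (1.1765 − 1) × 0.62)
r_new = 0.7294 / 1.1094 ≈ 0.6575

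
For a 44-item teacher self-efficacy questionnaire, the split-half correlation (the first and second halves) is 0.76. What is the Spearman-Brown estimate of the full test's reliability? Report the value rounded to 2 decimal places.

0.86

r_full = 2r_hh / (1 + r_hh) = 2 × 0.76 / (1 + 0.76)
       = 1.5200 / 1.7600 = 0.8636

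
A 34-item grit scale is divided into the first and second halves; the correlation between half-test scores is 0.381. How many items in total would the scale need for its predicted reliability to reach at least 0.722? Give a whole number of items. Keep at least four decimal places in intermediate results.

r_full = 2(0.381)/(1 + 0.381) = 0.5518
n = r_tgt(1 − r_full) / [r_full(1 − r_tgt)] = 0.722 × 0.4482 / (0.5518 × 0.278) ≈ 2.1095
Required items = 2.1095 × 34 = 71.72, so 72 items.

72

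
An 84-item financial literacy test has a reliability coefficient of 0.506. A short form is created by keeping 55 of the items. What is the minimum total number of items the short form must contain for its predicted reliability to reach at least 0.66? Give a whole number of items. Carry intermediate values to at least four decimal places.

First, r for the 55-item form: n = 55/84 = 0.6548, so r_55 = 0.6548·0.506/(1 + (0.6548 − 1)·0.506) = 0.4015
Then solve for n' with r_old = 0.4015, r_target = 0.66: n' = 0.66(1 − 0.4015)/[0.4015(1 − 0.66)] = 2.8936
Total items = 2.8936 × 55 = 159.15, rounded up to 160.

160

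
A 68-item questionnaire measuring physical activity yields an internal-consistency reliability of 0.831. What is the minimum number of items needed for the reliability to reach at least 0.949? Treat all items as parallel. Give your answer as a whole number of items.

258

Invert Spearman-Brown to solve for n:
n = r*(1 − r) / [ r (1 − r*) ]
n = 0.949 × (1 − 0.831) / [ 0.831 × (1 − 0.949) ]
n = 0.160381 / 0.042381 ≈ 3.7843
So the test needs 3.7843 × 68 ≈ 257.33 items; rounding up, 258.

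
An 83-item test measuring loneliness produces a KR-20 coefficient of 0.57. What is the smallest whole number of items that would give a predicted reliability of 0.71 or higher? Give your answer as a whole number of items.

154

Invert Spearman-Brown to solve for n:
n = r_target (1 − r_old) / [ r_old (1 − r_target) ]
n = 0.71 × (1 − 0.57) / [ 0.57 × (1 − 0.71) ]
n = 0.3053 / 0.1653 ≈ 1.8469
Items needed = n × 83 = 1.8469 × 83 ≈ 153.29 → round up to 154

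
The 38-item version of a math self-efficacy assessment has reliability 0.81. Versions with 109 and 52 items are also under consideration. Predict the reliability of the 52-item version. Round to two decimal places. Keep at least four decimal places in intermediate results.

0.85

The 109-item form is not needed; work directly from the 38-item form with n = 52/38 = 1.3684.
r_{52} = n·r / (1 + (n − 1)·r) = 1.1084 / 1.2984 ≈ 0.8537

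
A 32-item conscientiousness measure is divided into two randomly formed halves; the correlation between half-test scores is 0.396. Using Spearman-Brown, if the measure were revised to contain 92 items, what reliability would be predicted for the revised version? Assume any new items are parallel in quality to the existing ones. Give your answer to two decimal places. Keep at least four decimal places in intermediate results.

0.79

Full-test reliability from the split-half r: r_full = 2(0.396)/(1 + 0.396) = 0.5673
Length factor from 32 to 92 items: n = 92/32 = 2.8750
r_new = n·r_full / (1 + (n − 1)·r_full) = 1.6310 / 2.0637 ≈ 0.7903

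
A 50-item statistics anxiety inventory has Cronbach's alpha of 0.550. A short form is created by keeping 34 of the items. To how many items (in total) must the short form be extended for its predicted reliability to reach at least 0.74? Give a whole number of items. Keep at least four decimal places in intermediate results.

First, r for the 34-item form: n = 34/50 = 0.6800, so r_34 = 0.6800·0.550/(1 + (0.6800 − 1)·0.550) = 0.4539
Length factor from the short form to reach 0.74: n' = 0.74(1 − 0.4539) / [0.4539(1 − 0.74)] ≈ 3.4243
Items = 3.4243 × 34 ≈ 116.43 → 117

117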